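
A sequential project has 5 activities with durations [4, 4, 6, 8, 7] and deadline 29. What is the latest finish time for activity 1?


LF(activity 1) = deadline - sum of successor durations
Successors: activities 2 through 5 with durations [4, 6, 8, 7]
Sum of successor durations = 25
LF = 29 - 25 = 4

4


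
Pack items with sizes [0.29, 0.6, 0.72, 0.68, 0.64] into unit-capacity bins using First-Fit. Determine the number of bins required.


Place items sequentially using First-Fit:
  Item 0.29 -> new Bin 1
  Item 0.6 -> Bin 1 (now 0.89)
  Item 0.72 -> new Bin 2
  Item 0.68 -> new Bin 3
  Item 0.64 -> new Bin 4
Total bins used = 4

4


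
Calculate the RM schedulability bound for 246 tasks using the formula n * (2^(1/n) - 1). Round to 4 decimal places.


Compute 2^(1/246) = 1.0028216448
Subtract 1: 1.0028216448 - 1 = 0.0028216448
Multiply by n: 246 * 0.0028216448 = 0.6941246208
Round to 4 dp: 0.6941

0.6941


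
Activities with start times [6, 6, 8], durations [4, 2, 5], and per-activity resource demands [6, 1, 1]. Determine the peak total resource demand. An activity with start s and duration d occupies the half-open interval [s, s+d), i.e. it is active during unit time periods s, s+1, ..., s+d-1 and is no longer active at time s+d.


Each activity i is active on [start_i, start_i + duration_i).
Compute total resource usage per time slot:
  t=0: active resources = [], total = 0
  t=1: active resources = [], total = 0
  t=2: active resources = [], total = 0
  t=3: active resources = [], total = 0
  t=4: active resources = [], total = 0
  t=5: active resources = [], total = 0
  t=6: active resources = [6, 1], total = 7
  t=7: active resources = [6, 1], total = 7
  t=8: active resources = [6, 1], total = 7
  t=9: active resources = [6, 1], total = 7
  t=10: active resources = [1], total = 1
  t=11: active resources = [1], total = 1
  t=12: active resources = [1], total = 1
Peak resource demand = 7

7


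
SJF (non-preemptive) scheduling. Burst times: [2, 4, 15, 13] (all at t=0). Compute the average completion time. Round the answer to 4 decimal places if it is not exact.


SJF order (ascending): [2, 4, 13, 15]
Completion times:
  Job 1: burst=2, C=2
  Job 2: burst=4, C=6
  Job 3: burst=13, C=19
  Job 4: burst=15, C=34
Average completion = 61/4 = 15.25

15.25


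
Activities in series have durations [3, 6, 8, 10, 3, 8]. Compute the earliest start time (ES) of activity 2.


Activity 2 starts after activities 1 through 1 complete.
Predecessor durations: [3]
ES = 3 = 3

3


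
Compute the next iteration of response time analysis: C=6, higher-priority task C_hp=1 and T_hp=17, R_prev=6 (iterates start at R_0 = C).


R_next = C + ceil(R_prev / T_hp) * C_hp
ceil(6 / 17) = ceil(0.3529) = 1
Interference = 1 * 1 = 1
R_next = 6 + 1 = 7

7


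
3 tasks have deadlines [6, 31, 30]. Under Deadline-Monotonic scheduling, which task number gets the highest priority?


Sort tasks by relative deadline (ascending):
  Task 1: deadline = 6
  Task 3: deadline = 30
  Task 2: deadline = 31
Priority order (highest first): [1, 3, 2]
Highest priority task = 1

1


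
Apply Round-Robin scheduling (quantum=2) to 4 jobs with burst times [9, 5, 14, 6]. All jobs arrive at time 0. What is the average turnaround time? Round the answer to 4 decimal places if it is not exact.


Time quantum = 2
Execution trace:
  J1 runs 2 units, time = 2
  J2 runs 2 units, time = 4
  J3 runs 2 units, time = 6
  J4 runs 2 units, time = 8
  J1 runs 2 units, time = 10
  J2 runs 2 units, time = 12
  J3 runs 2 units, time = 14
  J4 runs 2 units, time = 16
  J1 runs 2 units, time = 18
  J2 runs 1 units, time = 19
  J3 runs 2 units, time = 21
  J4 runs 2 units, time = 23
  J1 runs 2 units, time = 25
  J3 runs 2 units, time = 27
  J1 runs 1 units, time = 28
  J3 runs 2 units, time = 30
  J3 runs 2 units, time = 32
  J3 runs 2 units, time = 34
Finish times: [28, 19, 34, 23]
Average turnaround = 104/4 = 26.0

26.0


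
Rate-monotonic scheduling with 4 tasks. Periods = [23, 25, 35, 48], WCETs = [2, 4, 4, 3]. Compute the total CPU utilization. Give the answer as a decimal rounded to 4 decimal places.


Compute individual utilizations (exact fractions):
  Task 1: C/T = 2/23 (approx. 0.087)
  Task 2: C/T = 4/25 (approx. 0.16)
  Task 3: C/T = 4/35 (approx. 0.1143)
  Task 4: C/T = 3/48 = 1/16 (approx. 0.0625)
Total utilization U = 2/23 + 4/25 + 4/35 + 1/16 = 27289/64400
Rounded to 4 decimal places: U = 0.4237
RM (Liu & Layland) bound for 4 tasks = 0.756828; compare with U = 27289/64400 (approx. 0.423742)
U <= bound, so schedulable by RM sufficient condition.

0.4237


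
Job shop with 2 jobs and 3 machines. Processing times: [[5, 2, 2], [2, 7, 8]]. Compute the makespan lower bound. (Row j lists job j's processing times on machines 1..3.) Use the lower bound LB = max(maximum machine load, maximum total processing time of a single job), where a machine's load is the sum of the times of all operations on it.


Machine loads:
  Machine 1: 5 + 2 = 7
  Machine 2: 2 + 7 = 9
  Machine 3: 2 + 8 = 10
Max machine load = 10
Job totals:
  Job 1: 9
  Job 2: 17
Max job total = 17
Lower bound = max(10, 17) = 17

17


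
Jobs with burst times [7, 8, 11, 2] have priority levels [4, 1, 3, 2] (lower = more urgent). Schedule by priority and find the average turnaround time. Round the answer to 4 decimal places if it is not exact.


Sort by priority (ascending = highest first):
Order: [(1, 8), (2, 2), (3, 11), (4, 7)]
Completion times:
  Priority 1, burst=8, C=8
  Priority 2, burst=2, C=10
  Priority 3, burst=11, C=21
  Priority 4, burst=7, C=28
Average turnaround = 67/4 = 16.75

16.75


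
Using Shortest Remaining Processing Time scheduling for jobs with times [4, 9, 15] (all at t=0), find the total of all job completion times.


Since all jobs arrive at t=0, SRPT equals SPT ordering.
SPT order: [4, 9, 15]
Completion times:
  Job 1: p=4, C=4
  Job 2: p=9, C=13
  Job 3: p=15, C=28
Total completion time = 4 + 13 + 28 = 45

45


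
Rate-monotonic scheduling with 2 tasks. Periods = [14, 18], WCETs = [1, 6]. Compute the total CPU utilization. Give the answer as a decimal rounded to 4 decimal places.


Compute individual utilizations (exact fractions):
  Task 1: C/T = 1/14 (approx. 0.0714)
  Task 2: C/T = 6/18 = 1/3 (approx. 0.3333)
Total utilization U = 1/14 + 1/3 = 17/42
Rounded to 4 decimal places: U = 0.4048
RM (Liu & Layland) bound for 2 tasks = 0.828427; compare with U = 17/42 (approx. 0.404762)
U <= bound, so schedulable by RM sufficient condition.

0.4048


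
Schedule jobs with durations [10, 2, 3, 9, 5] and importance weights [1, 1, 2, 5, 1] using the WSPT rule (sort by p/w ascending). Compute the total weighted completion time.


Compute p/w ratios and sort ascending (WSPT): [(3, 2), (9, 5), (2, 1), (5, 1), (10, 1)]
Compute weighted completion times:
  Job (p=3,w=2): C=3, w*C=2*3=6
  Job (p=9,w=5): C=12, w*C=5*12=60
  Job (p=2,w=1): C=14, w*C=1*14=14
  Job (p=5,w=1): C=19, w*C=1*19=19
  Job (p=10,w=1): C=29, w*C=1*29=29
Total weighted completion time = 128

128


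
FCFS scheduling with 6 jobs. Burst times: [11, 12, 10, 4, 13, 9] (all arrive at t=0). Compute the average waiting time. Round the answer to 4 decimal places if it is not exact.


FCFS order (as given): [11, 12, 10, 4, 13, 9]
Waiting times:
  Job 1: wait = 0
  Job 2: wait = 11
  Job 3: wait = 23
  Job 4: wait = 33
  Job 5: wait = 37
  Job 6: wait = 50
Sum of waiting times = 154
Average waiting time = 154/6 = 25.6667

25.6667


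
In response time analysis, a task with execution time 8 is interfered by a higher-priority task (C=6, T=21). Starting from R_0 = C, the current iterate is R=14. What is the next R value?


R_next = C + ceil(R_prev / T_hp) * C_hp
ceil(14 / 21) = ceil(0.6667) = 1
Interference = 1 * 6 = 6
R_next = 8 + 6 = 14
R_next = R_prev, so the iteration has converged (response time = 14).

14


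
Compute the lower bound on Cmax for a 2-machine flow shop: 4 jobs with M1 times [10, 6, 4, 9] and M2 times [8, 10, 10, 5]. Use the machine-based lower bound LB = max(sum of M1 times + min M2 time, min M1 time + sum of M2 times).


LB1 = sum(M1 times) + min(M2 times) = 29 + 5 = 34
LB2 = min(M1 times) + sum(M2 times) = 4 + 33 = 37
Lower bound = max(LB1, LB2) = max(34, 37) = 37

37


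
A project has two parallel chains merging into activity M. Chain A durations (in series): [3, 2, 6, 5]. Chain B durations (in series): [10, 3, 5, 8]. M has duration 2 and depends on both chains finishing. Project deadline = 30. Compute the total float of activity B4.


Forward pass: ES(B4) = sum of predecessors on chain B = 18
EF = ES + duration = 18 + 8 = 26
Backward pass: LF(M) = deadline = 30; LS(M) = 30 - 2 = 28
LF(B4) = LS(M) - sum(successors on chain B) = 28 - 0 = 28
LS = LF - duration = 28 - 8 = 20
Total float = LS - ES = 20 - 18 = 2

2


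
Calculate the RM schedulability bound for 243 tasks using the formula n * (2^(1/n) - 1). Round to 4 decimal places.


Compute 2^(1/243) = 1.0028565297
Subtract 1: 1.0028565297 - 1 = 0.0028565297
Multiply by n: 243 * 0.0028565297 = 0.6941367171
Round to 4 dp: 0.6941

0.6941


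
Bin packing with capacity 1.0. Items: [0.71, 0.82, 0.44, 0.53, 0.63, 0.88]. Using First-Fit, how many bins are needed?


Place items sequentially using First-Fit:
  Item 0.71 -> new Bin 1
  Item 0.82 -> new Bin 2
  Item 0.44 -> new Bin 3
  Item 0.53 -> Bin 3 (now 0.97)
  Item 0.63 -> new Bin 4
  Item 0.88 -> new Bin 5
Total bins used = 5

5


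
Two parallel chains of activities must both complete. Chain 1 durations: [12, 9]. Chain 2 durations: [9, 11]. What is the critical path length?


Path A total = 12 + 9 = 21
Path B total = 9 + 11 = 20
Critical path = longest path = max(21, 20) = 21

21


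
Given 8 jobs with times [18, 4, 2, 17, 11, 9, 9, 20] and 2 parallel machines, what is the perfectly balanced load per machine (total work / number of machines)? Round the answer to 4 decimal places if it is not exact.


Total processing time = 18 + 4 + 2 + 17 + 11 + 9 + 9 + 20 = 90
Number of machines = 2
Ideal balanced load = 90 / 2 = 45.0

45.0


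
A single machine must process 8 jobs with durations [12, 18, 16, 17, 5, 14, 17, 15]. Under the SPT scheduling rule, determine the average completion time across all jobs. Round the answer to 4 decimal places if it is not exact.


Sort jobs by processing time (SPT order): [5, 12, 14, 15, 16, 17, 17, 18]
Compute completion times sequentially:
  Job 1: processing = 5, completes at 5
  Job 2: processing = 12, completes at 17
  Job 3: processing = 14, completes at 31
  Job 4: processing = 15, completes at 46
  Job 5: processing = 16, completes at 62
  Job 6: processing = 17, completes at 79
  Job 7: processing = 17, completes at 96
  Job 8: processing = 18, completes at 114
Sum of completion times = 450
Average completion time = 450/8 = 56.25

56.25


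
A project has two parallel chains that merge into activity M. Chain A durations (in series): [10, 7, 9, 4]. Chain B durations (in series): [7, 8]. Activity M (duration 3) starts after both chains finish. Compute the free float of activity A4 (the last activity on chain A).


ES(A4) = sum of predecessors on chain A = 26
EF(A4) = ES + duration = 26 + 4 = 30
Successor of A4 is M. ES(M) = max(sum(A), sum(B)) = max(30, 15) = 30
Free float = ES(successor) - EF(current) = 30 - 30 = 0

0


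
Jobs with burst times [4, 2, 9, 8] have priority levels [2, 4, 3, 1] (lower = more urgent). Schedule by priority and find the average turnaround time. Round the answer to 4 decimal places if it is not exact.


Sort by priority (ascending = highest first):
Order: [(1, 8), (2, 4), (3, 9), (4, 2)]
Completion times:
  Priority 1, burst=8, C=8
  Priority 2, burst=4, C=12
  Priority 3, burst=9, C=21
  Priority 4, burst=2, C=23
Average turnaround = 64/4 = 16.0

16.0


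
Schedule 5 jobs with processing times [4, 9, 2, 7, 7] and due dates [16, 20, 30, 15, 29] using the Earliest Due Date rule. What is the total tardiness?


Sort by due date (EDD order): [(7, 15), (4, 16), (9, 20), (7, 29), (2, 30)]
Compute completion times and tardiness:
  Job 1: p=7, d=15, C=7, tardiness=max(0,7-15)=0
  Job 2: p=4, d=16, C=11, tardiness=max(0,11-16)=0
  Job 3: p=9, d=20, C=20, tardiness=max(0,20-20)=0
  Job 4: p=7, d=29, C=27, tardiness=max(0,27-29)=0
  Job 5: p=2, d=30, C=29, tardiness=max(0,29-30)=0
Total tardiness = 0

0


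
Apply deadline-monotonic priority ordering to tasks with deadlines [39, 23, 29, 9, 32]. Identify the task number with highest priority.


Sort tasks by relative deadline (ascending):
  Task 4: deadline = 9
  Task 2: deadline = 23
  Task 3: deadline = 29
  Task 5: deadline = 32
  Task 1: deadline = 39
Priority order (highest first): [4, 2, 3, 5, 1]
Highest priority task = 4

4


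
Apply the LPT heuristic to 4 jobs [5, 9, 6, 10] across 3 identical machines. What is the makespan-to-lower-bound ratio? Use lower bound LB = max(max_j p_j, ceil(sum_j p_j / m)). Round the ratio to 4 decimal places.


LPT order: [10, 9, 6, 5]
Machine loads after assignment: [10, 9, 11]
LPT makespan = 11
Lower bound = max(max_job, ceil(total/3)) = max(10, 10) = 10
Ratio = 11 / 10 = 1.1

1.1


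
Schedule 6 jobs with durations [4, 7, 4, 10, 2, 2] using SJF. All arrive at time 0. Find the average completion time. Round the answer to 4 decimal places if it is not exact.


SJF order (ascending): [2, 2, 4, 4, 7, 10]
Completion times:
  Job 1: burst=2, C=2
  Job 2: burst=2, C=4
  Job 3: burst=4, C=8
  Job 4: burst=4, C=12
  Job 5: burst=7, C=19
  Job 6: burst=10, C=29
Average completion = 74/6 = 12.3333

12.3333


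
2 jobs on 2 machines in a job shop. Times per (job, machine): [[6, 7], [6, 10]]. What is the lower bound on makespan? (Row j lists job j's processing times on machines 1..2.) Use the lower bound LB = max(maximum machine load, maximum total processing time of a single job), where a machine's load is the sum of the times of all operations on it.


Machine loads:
  Machine 1: 6 + 6 = 12
  Machine 2: 7 + 10 = 17
Max machine load = 17
Job totals:
  Job 1: 13
  Job 2: 16
Max job total = 16
Lower bound = max(17, 16) = 17

17


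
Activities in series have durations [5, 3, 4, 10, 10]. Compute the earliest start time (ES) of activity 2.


Activity 2 starts after activities 1 through 1 complete.
Predecessor durations: [5]
ES = 5 = 5

5


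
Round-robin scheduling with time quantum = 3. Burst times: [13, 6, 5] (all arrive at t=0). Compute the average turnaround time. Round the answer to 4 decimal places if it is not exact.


Time quantum = 3
Execution trace:
  J1 runs 3 units, time = 3
  J2 runs 3 units, time = 6
  J3 runs 3 units, time = 9
  J1 runs 3 units, time = 12
  J2 runs 3 units, time = 15
  J3 runs 2 units, time = 17
  J1 runs 3 units, time = 20
  J1 runs 3 units, time = 23
  J1 runs 1 units, time = 24
Finish times: [24, 15, 17]
Average turnaround = 56/3 = 18.6667

18.6667


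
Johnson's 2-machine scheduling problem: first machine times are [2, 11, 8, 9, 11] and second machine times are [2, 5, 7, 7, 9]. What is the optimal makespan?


Apply Johnson's rule:
  Group 1 (a <= b): [(1, 2, 2)]
  Group 2 (a > b): [(5, 11, 9), (3, 8, 7), (4, 9, 7), (2, 11, 5)]
Optimal job order: [1, 5, 3, 4, 2]
Schedule:
  Job 1: M1 done at 2, M2 done at 4
  Job 5: M1 done at 13, M2 done at 22
  Job 3: M1 done at 21, M2 done at 29
  Job 4: M1 done at 30, M2 done at 37
  Job 2: M1 done at 41, M2 done at 46
Makespan = 46

46


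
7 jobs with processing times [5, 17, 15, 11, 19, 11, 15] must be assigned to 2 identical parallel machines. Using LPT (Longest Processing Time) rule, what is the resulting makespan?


Sort jobs in decreasing order (LPT): [19, 17, 15, 15, 11, 11, 5]
Assign each job to the least loaded machine:
  Machine 1: jobs [19, 15, 11], load = 45
  Machine 2: jobs [17, 15, 11, 5], load = 48
Makespan = max load = 48

48


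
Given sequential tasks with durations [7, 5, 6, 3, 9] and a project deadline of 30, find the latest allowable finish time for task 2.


LF(activity 2) = deadline - sum of successor durations
Successors: activities 3 through 5 with durations [6, 3, 9]
Sum of successor durations = 18
LF = 30 - 18 = 12

12


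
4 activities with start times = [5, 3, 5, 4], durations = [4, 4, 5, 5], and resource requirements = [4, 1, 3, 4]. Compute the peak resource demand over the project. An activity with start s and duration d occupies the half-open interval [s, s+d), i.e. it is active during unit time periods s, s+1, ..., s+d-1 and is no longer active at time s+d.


Each activity i is active on [start_i, start_i + duration_i).
Compute total resource usage per time slot:
  t=0: active resources = [], total = 0
  t=1: active resources = [], total = 0
  t=2: active resources = [], total = 0
  t=3: active resources = [1], total = 1
  t=4: active resources = [1, 4], total = 5
  t=5: active resources = [4, 1, 3, 4], total = 12
  t=6: active resources = [4, 1, 3, 4], total = 12
  t=7: active resources = [4, 3, 4], total = 11
  t=8: active resources = [4, 3, 4], total = 11
  t=9: active resources = [3], total = 3
Peak resource demand = 12

12


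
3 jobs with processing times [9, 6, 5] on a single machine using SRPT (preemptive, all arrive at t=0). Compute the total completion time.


Since all jobs arrive at t=0, SRPT equals SPT ordering.
SPT order: [5, 6, 9]
Completion times:
  Job 1: p=5, C=5
  Job 2: p=6, C=11
  Job 3: p=9, C=20
Total completion time = 5 + 11 + 20 = 36

36


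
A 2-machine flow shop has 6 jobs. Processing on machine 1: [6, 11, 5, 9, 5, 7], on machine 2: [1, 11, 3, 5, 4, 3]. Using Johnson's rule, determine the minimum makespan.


Apply Johnson's rule:
  Group 1 (a <= b): [(2, 11, 11)]
  Group 2 (a > b): [(4, 9, 5), (5, 5, 4), (3, 5, 3), (6, 7, 3), (1, 6, 1)]
Optimal job order: [2, 4, 5, 3, 6, 1]
Schedule:
  Job 2: M1 done at 11, M2 done at 22
  Job 4: M1 done at 20, M2 done at 27
  Job 5: M1 done at 25, M2 done at 31
  Job 3: M1 done at 30, M2 done at 34
  Job 6: M1 done at 37, M2 done at 40
  Job 1: M1 done at 43, M2 done at 44
Makespan = 44

44


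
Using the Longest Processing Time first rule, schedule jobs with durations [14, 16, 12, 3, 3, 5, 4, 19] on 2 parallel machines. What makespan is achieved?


Sort jobs in decreasing order (LPT): [19, 16, 14, 12, 5, 4, 3, 3]
Assign each job to the least loaded machine:
  Machine 1: jobs [19, 12, 4, 3], load = 38
  Machine 2: jobs [16, 14, 5, 3], load = 38
Makespan = max load = 38

38


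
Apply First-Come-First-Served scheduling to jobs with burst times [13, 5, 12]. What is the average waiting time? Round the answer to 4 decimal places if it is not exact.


FCFS order (as given): [13, 5, 12]
Waiting times:
  Job 1: wait = 0
  Job 2: wait = 13
  Job 3: wait = 18
Sum of waiting times = 31
Average waiting time = 31/3 = 10.3333

10.3333


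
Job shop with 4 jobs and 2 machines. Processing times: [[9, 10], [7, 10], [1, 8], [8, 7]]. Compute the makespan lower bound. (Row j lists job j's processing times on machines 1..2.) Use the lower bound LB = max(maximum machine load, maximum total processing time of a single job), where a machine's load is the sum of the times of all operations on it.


Machine loads:
  Machine 1: 9 + 7 + 1 + 8 = 25
  Machine 2: 10 + 10 + 8 + 7 = 35
Max machine load = 35
Job totals:
  Job 1: 19
  Job 2: 17
  Job 3: 9
  Job 4: 15
Max job total = 19
Lower bound = max(35, 19) = 35

35


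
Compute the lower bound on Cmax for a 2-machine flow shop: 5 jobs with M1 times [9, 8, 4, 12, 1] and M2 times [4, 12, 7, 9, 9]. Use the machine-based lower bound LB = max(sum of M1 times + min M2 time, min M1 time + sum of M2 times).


LB1 = sum(M1 times) + min(M2 times) = 34 + 4 = 38
LB2 = min(M1 times) + sum(M2 times) = 1 + 41 = 42
Lower bound = max(LB1, LB2) = max(38, 42) = 42

42


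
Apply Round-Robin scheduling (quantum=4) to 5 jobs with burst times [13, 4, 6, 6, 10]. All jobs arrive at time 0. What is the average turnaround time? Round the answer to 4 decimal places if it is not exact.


Time quantum = 4
Execution trace:
  J1 runs 4 units, time = 4
  J2 runs 4 units, time = 8
  J3 runs 4 units, time = 12
  J4 runs 4 units, time = 16
  J5 runs 4 units, time = 20
  J1 runs 4 units, time = 24
  J3 runs 2 units, time = 26
  J4 runs 2 units, time = 28
  J5 runs 4 units, time = 32
  J1 runs 4 units, time = 36
  J5 runs 2 units, time = 38
  J1 runs 1 units, time = 39
Finish times: [39, 8, 26, 28, 38]
Average turnaround = 139/5 = 27.8

27.8


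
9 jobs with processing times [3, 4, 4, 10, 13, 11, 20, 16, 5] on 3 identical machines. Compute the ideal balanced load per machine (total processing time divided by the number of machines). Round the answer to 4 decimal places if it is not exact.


Total processing time = 3 + 4 + 4 + 10 + 13 + 11 + 20 + 16 + 5 = 86
Number of machines = 3
Ideal balanced load = 86 / 3 = 28.6667

28.6667


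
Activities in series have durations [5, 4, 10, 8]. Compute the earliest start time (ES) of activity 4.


Activity 4 starts after activities 1 through 3 complete.
Predecessor durations: [5, 4, 10]
ES = 5 + 4 + 10 = 19

19


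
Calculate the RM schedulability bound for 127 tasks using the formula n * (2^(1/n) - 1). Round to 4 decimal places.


Compute 2^(1/127) = 1.0054727730
Subtract 1: 1.0054727730 - 1 = 0.0054727730
Multiply by n: 127 * 0.0054727730 = 0.6950421710
Round to 4 dp: 0.6950

0.6950


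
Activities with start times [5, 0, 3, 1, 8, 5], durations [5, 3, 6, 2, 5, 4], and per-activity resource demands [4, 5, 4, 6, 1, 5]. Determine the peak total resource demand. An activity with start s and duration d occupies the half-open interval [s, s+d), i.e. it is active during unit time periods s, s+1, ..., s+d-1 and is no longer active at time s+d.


Each activity i is active on [start_i, start_i + duration_i).
Compute total resource usage per time slot:
  t=0: active resources = [5], total = 5
  t=1: active resources = [5, 6], total = 11
  t=2: active resources = [5, 6], total = 11
  t=3: active resources = [4], total = 4
  t=4: active resources = [4], total = 4
  t=5: active resources = [4, 4, 5], total = 13
  t=6: active resources = [4, 4, 5], total = 13
  t=7: active resources = [4, 4, 5], total = 13
  t=8: active resources = [4, 4, 1, 5], total = 14
  t=9: active resources = [4, 1], total = 5
  t=10: active resources = [1], total = 1
  t=11: active resources = [1], total = 1
  t=12: active resources = [1], total = 1
Peak resource demand = 14

14


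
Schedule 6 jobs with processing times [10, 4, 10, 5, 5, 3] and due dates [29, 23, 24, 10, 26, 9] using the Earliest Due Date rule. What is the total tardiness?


Sort by due date (EDD order): [(3, 9), (5, 10), (4, 23), (10, 24), (5, 26), (10, 29)]
Compute completion times and tardiness:
  Job 1: p=3, d=9, C=3, tardiness=max(0,3-9)=0
  Job 2: p=5, d=10, C=8, tardiness=max(0,8-10)=0
  Job 3: p=4, d=23, C=12, tardiness=max(0,12-23)=0
  Job 4: p=10, d=24, C=22, tardiness=max(0,22-24)=0
  Job 5: p=5, d=26, C=27, tardiness=max(0,27-26)=1
  Job 6: p=10, d=29, C=37, tardiness=max(0,37-29)=8
Total tardiness = 9

9


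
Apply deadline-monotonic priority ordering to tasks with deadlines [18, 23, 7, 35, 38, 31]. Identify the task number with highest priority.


Sort tasks by relative deadline (ascending):
  Task 3: deadline = 7
  Task 1: deadline = 18
  Task 2: deadline = 23
  Task 6: deadline = 31
  Task 4: deadline = 35
  Task 5: deadline = 38
Priority order (highest first): [3, 1, 2, 6, 4, 5]
Highest priority task = 3

3


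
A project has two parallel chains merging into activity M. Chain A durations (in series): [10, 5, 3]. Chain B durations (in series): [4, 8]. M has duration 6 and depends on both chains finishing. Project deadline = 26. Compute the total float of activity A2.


Forward pass: ES(A2) = sum of predecessors on chain A = 10
EF = ES + duration = 10 + 5 = 15
Backward pass: LF(M) = deadline = 26; LS(M) = 26 - 6 = 20
LF(A2) = LS(M) - sum(successors on chain A) = 20 - 3 = 17
LS = LF - duration = 17 - 5 = 12
Total float = LS - ES = 12 - 10 = 2

2


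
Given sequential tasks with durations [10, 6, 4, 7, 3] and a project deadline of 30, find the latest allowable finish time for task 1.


LF(activity 1) = deadline - sum of successor durations
Successors: activities 2 through 5 with durations [6, 4, 7, 3]
Sum of successor durations = 20
LF = 30 - 20 = 10

10


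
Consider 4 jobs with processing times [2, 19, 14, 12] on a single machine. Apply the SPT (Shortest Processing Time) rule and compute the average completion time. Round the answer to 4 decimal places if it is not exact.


Sort jobs by processing time (SPT order): [2, 12, 14, 19]
Compute completion times sequentially:
  Job 1: processing = 2, completes at 2
  Job 2: processing = 12, completes at 14
  Job 3: processing = 14, completes at 28
  Job 4: processing = 19, completes at 47
Sum of completion times = 91
Average completion time = 91/4 = 22.75

22.75


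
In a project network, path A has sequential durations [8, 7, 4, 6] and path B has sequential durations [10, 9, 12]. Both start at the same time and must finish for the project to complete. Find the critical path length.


Path A total = 8 + 7 + 4 + 6 = 25
Path B total = 10 + 9 + 12 = 31
Critical path = longest path = max(25, 31) = 31

31


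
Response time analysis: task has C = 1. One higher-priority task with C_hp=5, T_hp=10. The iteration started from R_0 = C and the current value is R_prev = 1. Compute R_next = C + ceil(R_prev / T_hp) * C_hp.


R_next = C + ceil(R_prev / T_hp) * C_hp
ceil(1 / 10) = ceil(0.1) = 1
Interference = 1 * 5 = 5
R_next = 1 + 5 = 6

6


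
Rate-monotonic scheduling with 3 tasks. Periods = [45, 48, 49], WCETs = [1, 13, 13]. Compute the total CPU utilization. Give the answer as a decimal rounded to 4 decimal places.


Compute individual utilizations (exact fractions):
  Task 1: C/T = 1/45 (approx. 0.0222)
  Task 2: C/T = 13/48 (approx. 0.2708)
  Task 3: C/T = 13/49 (approx. 0.2653)
Total utilization U = 1/45 + 13/48 + 13/49 = 19699/35280
Rounded to 4 decimal places: U = 0.5584
RM (Liu & Layland) bound for 3 tasks = 0.779763; compare with U = 19699/35280 (approx. 0.558362)
U <= bound, so schedulable by RM sufficient condition.

0.5584


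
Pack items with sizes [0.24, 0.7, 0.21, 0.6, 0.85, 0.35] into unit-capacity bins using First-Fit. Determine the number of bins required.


Place items sequentially using First-Fit:
  Item 0.24 -> new Bin 1
  Item 0.7 -> Bin 1 (now 0.94)
  Item 0.21 -> new Bin 2
  Item 0.6 -> Bin 2 (now 0.81)
  Item 0.85 -> new Bin 3
  Item 0.35 -> new Bin 4
Total bins used = 4

4


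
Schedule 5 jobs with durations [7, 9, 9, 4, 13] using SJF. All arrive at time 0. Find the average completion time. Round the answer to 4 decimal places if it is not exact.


SJF order (ascending): [4, 7, 9, 9, 13]
Completion times:
  Job 1: burst=4, C=4
  Job 2: burst=7, C=11
  Job 3: burst=9, C=20
  Job 4: burst=9, C=29
  Job 5: burst=13, C=42
Average completion = 106/5 = 21.2

21.2


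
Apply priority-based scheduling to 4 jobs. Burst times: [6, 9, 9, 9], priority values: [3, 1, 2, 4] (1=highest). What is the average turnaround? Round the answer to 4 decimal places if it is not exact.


Sort by priority (ascending = highest first):
Order: [(1, 9), (2, 9), (3, 6), (4, 9)]
Completion times:
  Priority 1, burst=9, C=9
  Priority 2, burst=9, C=18
  Priority 3, burst=6, C=24
  Priority 4, burst=9, C=33
Average turnaround = 84/4 = 21.0

21.0


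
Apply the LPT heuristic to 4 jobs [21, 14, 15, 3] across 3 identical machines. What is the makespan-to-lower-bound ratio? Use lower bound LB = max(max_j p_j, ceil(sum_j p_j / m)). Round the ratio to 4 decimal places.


LPT order: [21, 15, 14, 3]
Machine loads after assignment: [21, 15, 17]
LPT makespan = 21
Lower bound = max(max_job, ceil(total/3)) = max(21, 18) = 21
Ratio = 21 / 21 = 1.0

1.0


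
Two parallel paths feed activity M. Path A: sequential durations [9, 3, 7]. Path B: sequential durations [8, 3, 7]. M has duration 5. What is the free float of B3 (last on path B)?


ES(B3) = sum of predecessors on chain B = 11
EF(B3) = ES + duration = 11 + 7 = 18
Successor of B3 is M. ES(M) = max(sum(A), sum(B)) = max(19, 18) = 19
Free float = ES(successor) - EF(current) = 19 - 18 = 1

1


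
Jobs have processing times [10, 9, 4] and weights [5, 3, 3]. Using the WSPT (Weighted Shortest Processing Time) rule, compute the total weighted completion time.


Compute p/w ratios and sort ascending (WSPT): [(4, 3), (10, 5), (9, 3)]
Compute weighted completion times:
  Job (p=4,w=3): C=4, w*C=3*4=12
  Job (p=10,w=5): C=14, w*C=5*14=70
  Job (p=9,w=3): C=23, w*C=3*23=69
Total weighted completion time = 151

151


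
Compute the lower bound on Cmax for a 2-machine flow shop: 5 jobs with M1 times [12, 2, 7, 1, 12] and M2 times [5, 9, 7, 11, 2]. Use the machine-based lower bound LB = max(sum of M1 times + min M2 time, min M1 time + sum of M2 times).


LB1 = sum(M1 times) + min(M2 times) = 34 + 2 = 36
LB2 = min(M1 times) + sum(M2 times) = 1 + 34 = 35
Lower bound = max(LB1, LB2) = max(36, 35) = 36

36


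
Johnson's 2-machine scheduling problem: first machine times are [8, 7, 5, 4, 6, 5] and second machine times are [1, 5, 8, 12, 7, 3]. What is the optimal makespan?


Apply Johnson's rule:
  Group 1 (a <= b): [(4, 4, 12), (3, 5, 8), (5, 6, 7)]
  Group 2 (a > b): [(2, 7, 5), (6, 5, 3), (1, 8, 1)]
Optimal job order: [4, 3, 5, 2, 6, 1]
Schedule:
  Job 4: M1 done at 4, M2 done at 16
  Job 3: M1 done at 9, M2 done at 24
  Job 5: M1 done at 15, M2 done at 31
  Job 2: M1 done at 22, M2 done at 36
  Job 6: M1 done at 27, M2 done at 39
  Job 1: M1 done at 35, M2 done at 40
Makespan = 40

40


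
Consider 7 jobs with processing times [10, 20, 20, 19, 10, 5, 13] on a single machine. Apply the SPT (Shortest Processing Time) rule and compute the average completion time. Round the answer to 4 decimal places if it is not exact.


Sort jobs by processing time (SPT order): [5, 10, 10, 13, 19, 20, 20]
Compute completion times sequentially:
  Job 1: processing = 5, completes at 5
  Job 2: processing = 10, completes at 15
  Job 3: processing = 10, completes at 25
  Job 4: processing = 13, completes at 38
  Job 5: processing = 19, completes at 57
  Job 6: processing = 20, completes at 77
  Job 7: processing = 20, completes at 97
Sum of completion times = 314
Average completion time = 314/7 = 44.8571

44.8571


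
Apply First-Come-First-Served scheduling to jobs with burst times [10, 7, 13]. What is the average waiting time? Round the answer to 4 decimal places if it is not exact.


FCFS order (as given): [10, 7, 13]
Waiting times:
  Job 1: wait = 0
  Job 2: wait = 10
  Job 3: wait = 17
Sum of waiting times = 27
Average waiting time = 27/3 = 9.0

9.0


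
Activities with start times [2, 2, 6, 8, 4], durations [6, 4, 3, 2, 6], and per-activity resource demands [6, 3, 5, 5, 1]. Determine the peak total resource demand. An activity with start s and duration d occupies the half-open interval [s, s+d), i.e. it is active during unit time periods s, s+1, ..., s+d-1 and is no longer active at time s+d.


Each activity i is active on [start_i, start_i + duration_i).
Compute total resource usage per time slot:
  t=0: active resources = [], total = 0
  t=1: active resources = [], total = 0
  t=2: active resources = [6, 3], total = 9
  t=3: active resources = [6, 3], total = 9
  t=4: active resources = [6, 3, 1], total = 10
  t=5: active resources = [6, 3, 1], total = 10
  t=6: active resources = [6, 5, 1], total = 12
  t=7: active resources = [6, 5, 1], total = 12
  t=8: active resources = [5, 5, 1], total = 11
  t=9: active resources = [5, 1], total = 6
Peak resource demand = 12

12


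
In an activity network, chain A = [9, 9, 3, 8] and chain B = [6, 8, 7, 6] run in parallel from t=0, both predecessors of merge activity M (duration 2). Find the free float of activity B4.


ES(B4) = sum of predecessors on chain B = 21
EF(B4) = ES + duration = 21 + 6 = 27
Successor of B4 is M. ES(M) = max(sum(A), sum(B)) = max(29, 27) = 29
Free float = ES(successor) - EF(current) = 29 - 27 = 2

2


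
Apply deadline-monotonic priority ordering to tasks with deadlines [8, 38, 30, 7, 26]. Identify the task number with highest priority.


Sort tasks by relative deadline (ascending):
  Task 4: deadline = 7
  Task 1: deadline = 8
  Task 5: deadline = 26
  Task 3: deadline = 30
  Task 2: deadline = 38
Priority order (highest first): [4, 1, 5, 3, 2]
Highest priority task = 4

4


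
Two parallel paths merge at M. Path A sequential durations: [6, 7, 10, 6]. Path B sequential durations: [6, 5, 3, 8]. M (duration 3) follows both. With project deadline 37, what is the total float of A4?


Forward pass: ES(A4) = sum of predecessors on chain A = 23
EF = ES + duration = 23 + 6 = 29
Backward pass: LF(M) = deadline = 37; LS(M) = 37 - 3 = 34
LF(A4) = LS(M) - sum(successors on chain A) = 34 - 0 = 34
LS = LF - duration = 34 - 6 = 28
Total float = LS - ES = 28 - 23 = 5

5


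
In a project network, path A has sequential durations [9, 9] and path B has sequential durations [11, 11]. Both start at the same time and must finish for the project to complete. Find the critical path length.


Path A total = 9 + 9 = 18
Path B total = 11 + 11 = 22
Critical path = longest path = max(18, 22) = 22

22


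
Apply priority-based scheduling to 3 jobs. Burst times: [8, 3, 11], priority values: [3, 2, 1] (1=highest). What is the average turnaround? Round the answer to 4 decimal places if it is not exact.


Sort by priority (ascending = highest first):
Order: [(1, 11), (2, 3), (3, 8)]
Completion times:
  Priority 1, burst=11, C=11
  Priority 2, burst=3, C=14
  Priority 3, burst=8, C=22
Average turnaround = 47/3 = 15.6667

15.6667


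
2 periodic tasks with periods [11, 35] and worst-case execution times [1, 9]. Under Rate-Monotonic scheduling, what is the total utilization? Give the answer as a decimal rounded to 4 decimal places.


Compute individual utilizations (exact fractions):
  Task 1: C/T = 1/11 (approx. 0.0909)
  Task 2: C/T = 9/35 (approx. 0.2571)
Total utilization U = 1/11 + 9/35 = 134/385
Rounded to 4 decimal places: U = 0.3481
RM (Liu & Layland) bound for 2 tasks = 0.828427; compare with U = 134/385 (approx. 0.348052)
U <= bound, so schedulable by RM sufficient condition.

0.3481


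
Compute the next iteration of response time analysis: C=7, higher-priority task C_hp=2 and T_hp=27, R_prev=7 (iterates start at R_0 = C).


R_next = C + ceil(R_prev / T_hp) * C_hp
ceil(7 / 27) = ceil(0.2593) = 1
Interference = 1 * 2 = 2
R_next = 7 + 2 = 9

9


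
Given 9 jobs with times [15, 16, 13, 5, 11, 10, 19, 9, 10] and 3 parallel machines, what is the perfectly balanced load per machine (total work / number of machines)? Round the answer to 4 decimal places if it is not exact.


Total processing time = 15 + 16 + 13 + 5 + 11 + 10 + 19 + 9 + 10 = 108
Number of machines = 3
Ideal balanced load = 108 / 3 = 36.0

36.0


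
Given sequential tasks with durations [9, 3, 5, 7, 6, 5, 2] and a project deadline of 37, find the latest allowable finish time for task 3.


LF(activity 3) = deadline - sum of successor durations
Successors: activities 4 through 7 with durations [7, 6, 5, 2]
Sum of successor durations = 20
LF = 37 - 20 = 17

17


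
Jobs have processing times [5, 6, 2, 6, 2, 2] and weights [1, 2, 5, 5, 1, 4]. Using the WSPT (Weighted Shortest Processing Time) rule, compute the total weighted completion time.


Compute p/w ratios and sort ascending (WSPT): [(2, 5), (2, 4), (6, 5), (2, 1), (6, 2), (5, 1)]
Compute weighted completion times:
  Job (p=2,w=5): C=2, w*C=5*2=10
  Job (p=2,w=4): C=4, w*C=4*4=16
  Job (p=6,w=5): C=10, w*C=5*10=50
  Job (p=2,w=1): C=12, w*C=1*12=12
  Job (p=6,w=2): C=18, w*C=2*18=36
  Job (p=5,w=1): C=23, w*C=1*23=23
Total weighted completion time = 147

147


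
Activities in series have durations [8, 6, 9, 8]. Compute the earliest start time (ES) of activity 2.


Activity 2 starts after activities 1 through 1 complete.
Predecessor durations: [8]
ES = 8 = 8

8


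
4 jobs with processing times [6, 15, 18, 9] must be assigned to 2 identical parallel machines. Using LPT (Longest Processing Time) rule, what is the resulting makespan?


Sort jobs in decreasing order (LPT): [18, 15, 9, 6]
Assign each job to the least loaded machine:
  Machine 1: jobs [18, 6], load = 24
  Machine 2: jobs [15, 9], load = 24
Makespan = max load = 24

24


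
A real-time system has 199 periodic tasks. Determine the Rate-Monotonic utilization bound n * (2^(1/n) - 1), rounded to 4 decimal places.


Compute 2^(1/199) = 1.0034892249
Subtract 1: 1.0034892249 - 1 = 0.0034892249
Multiply by n: 199 * 0.0034892249 = 0.6943557551
Round to 4 dp: 0.6944

0.6944


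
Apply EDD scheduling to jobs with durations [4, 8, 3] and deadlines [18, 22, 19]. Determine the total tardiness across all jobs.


Sort by due date (EDD order): [(4, 18), (3, 19), (8, 22)]
Compute completion times and tardiness:
  Job 1: p=4, d=18, C=4, tardiness=max(0,4-18)=0
  Job 2: p=3, d=19, C=7, tardiness=max(0,7-19)=0
  Job 3: p=8, d=22, C=15, tardiness=max(0,15-22)=0
Total tardiness = 0

0


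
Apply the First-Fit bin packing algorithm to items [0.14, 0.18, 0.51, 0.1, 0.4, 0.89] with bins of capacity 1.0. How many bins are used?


Place items sequentially using First-Fit:
  Item 0.14 -> new Bin 1
  Item 0.18 -> Bin 1 (now 0.32)
  Item 0.51 -> Bin 1 (now 0.83)
  Item 0.1 -> Bin 1 (now 0.93)
  Item 0.4 -> new Bin 2
  Item 0.89 -> new Bin 3
Total bins used = 3

3


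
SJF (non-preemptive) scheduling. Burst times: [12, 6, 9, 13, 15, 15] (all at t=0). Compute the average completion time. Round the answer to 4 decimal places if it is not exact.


SJF order (ascending): [6, 9, 12, 13, 15, 15]
Completion times:
  Job 1: burst=6, C=6
  Job 2: burst=9, C=15
  Job 3: burst=12, C=27
  Job 4: burst=13, C=40
  Job 5: burst=15, C=55
  Job 6: burst=15, C=70
Average completion = 213/6 = 35.5

35.5


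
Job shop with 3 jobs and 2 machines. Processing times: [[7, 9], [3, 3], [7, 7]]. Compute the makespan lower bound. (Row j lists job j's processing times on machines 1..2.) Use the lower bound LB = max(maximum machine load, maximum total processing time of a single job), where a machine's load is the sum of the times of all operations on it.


Machine loads:
  Machine 1: 7 + 3 + 7 = 17
  Machine 2: 9 + 3 + 7 = 19
Max machine load = 19
Job totals:
  Job 1: 16
  Job 2: 6
  Job 3: 14
Max job total = 16
Lower bound = max(19, 16) = 19

19


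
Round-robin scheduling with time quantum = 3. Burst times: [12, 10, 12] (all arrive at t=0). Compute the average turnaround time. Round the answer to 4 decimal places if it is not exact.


Time quantum = 3
Execution trace:
  J1 runs 3 units, time = 3
  J2 runs 3 units, time = 6
  J3 runs 3 units, time = 9
  J1 runs 3 units, time = 12
  J2 runs 3 units, time = 15
  J3 runs 3 units, time = 18
  J1 runs 3 units, time = 21
  J2 runs 3 units, time = 24
  J3 runs 3 units, time = 27
  J1 runs 3 units, time = 30
  J2 runs 1 units, time = 31
  J3 runs 3 units, time = 34
Finish times: [30, 31, 34]
Average turnaround = 95/3 = 31.6667

31.6667


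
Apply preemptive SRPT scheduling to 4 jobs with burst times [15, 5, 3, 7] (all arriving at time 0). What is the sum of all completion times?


Since all jobs arrive at t=0, SRPT equals SPT ordering.
SPT order: [3, 5, 7, 15]
Completion times:
  Job 1: p=3, C=3
  Job 2: p=5, C=8
  Job 3: p=7, C=15
  Job 4: p=15, C=30
Total completion time = 3 + 8 + 15 + 30 = 56

56


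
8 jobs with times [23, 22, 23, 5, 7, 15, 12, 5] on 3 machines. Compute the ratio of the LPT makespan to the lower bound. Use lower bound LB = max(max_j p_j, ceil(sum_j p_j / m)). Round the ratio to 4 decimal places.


LPT order: [23, 23, 22, 15, 12, 7, 5, 5]
Machine loads after assignment: [40, 35, 37]
LPT makespan = 40
Lower bound = max(max_job, ceil(total/3)) = max(23, 38) = 38
Ratio = 40 / 38 = 1.0526

1.0526


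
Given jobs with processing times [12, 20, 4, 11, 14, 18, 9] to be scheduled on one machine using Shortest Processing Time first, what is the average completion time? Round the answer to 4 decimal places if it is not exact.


Sort jobs by processing time (SPT order): [4, 9, 11, 12, 14, 18, 20]
Compute completion times sequentially:
  Job 1: processing = 4, completes at 4
  Job 2: processing = 9, completes at 13
  Job 3: processing = 11, completes at 24
  Job 4: processing = 12, completes at 36
  Job 5: processing = 14, completes at 50
  Job 6: processing = 18, completes at 68
  Job 7: processing = 20, completes at 88
Sum of completion times = 283
Average completion time = 283/7 = 40.4286

40.4286
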